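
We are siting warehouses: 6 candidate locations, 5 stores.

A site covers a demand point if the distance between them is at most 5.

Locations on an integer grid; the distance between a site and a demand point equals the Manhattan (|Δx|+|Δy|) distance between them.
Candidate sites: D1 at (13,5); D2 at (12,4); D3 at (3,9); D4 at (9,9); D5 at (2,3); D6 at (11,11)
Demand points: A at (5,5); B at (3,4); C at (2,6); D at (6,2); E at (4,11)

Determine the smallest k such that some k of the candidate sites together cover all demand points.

Coverage sets (demand points within 5 of each site):
  D1: {}
  D2: {}
  D3: {B, C, E}
  D4: {}
  D5: {A, B, C, D}
  D6: {}
No single site covers all 5 demand points.
But {D3, D5} covers everything, so the minimum is 2.

2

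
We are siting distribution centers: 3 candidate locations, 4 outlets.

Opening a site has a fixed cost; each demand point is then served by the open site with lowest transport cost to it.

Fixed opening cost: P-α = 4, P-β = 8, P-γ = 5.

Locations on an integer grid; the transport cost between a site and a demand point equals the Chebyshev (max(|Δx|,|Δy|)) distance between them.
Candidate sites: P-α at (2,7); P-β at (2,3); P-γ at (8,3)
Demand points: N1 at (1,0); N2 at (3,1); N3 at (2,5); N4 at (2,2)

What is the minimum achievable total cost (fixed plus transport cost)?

Open {P-β}: assign each demand point to its cheapest open site.
  N1→P-β 3, N2→P-β 2, N3→P-β 2, N4→P-β 1
  transport cost 8, fixed 8 → total 16.
Compare {P-α, P-β}: transport cost 8 + fixed 12 = 20.
Compare {P-β, P-γ}: transport cost 8 + fixed 13 = 21.
Compare {P-α}: transport cost 20 + fixed 4 = 24.
All other subsets cost ≥ 20. Minimum total cost: 16.

16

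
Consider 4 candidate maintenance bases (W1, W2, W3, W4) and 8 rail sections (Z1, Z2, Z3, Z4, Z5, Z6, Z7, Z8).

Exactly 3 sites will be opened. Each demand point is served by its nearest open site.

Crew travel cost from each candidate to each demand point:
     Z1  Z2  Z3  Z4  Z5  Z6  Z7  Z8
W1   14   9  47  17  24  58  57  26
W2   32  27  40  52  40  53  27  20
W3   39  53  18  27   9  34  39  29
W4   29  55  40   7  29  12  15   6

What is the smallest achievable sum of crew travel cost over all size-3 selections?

Open {W1, W3, W4}.
  Z1→W1 14, Z2→W1 9, Z3→W3 18, Z4→W4 7, Z5→W3 9, Z6→W4 12, Z7→W4 15, Z8→W4 6  ⇒ total 90.
Compare {W2, W3, W4}: total 123.
Compare {W1, W2, W4}: total 127.
No size-3 selection does better; minimum is 90.

90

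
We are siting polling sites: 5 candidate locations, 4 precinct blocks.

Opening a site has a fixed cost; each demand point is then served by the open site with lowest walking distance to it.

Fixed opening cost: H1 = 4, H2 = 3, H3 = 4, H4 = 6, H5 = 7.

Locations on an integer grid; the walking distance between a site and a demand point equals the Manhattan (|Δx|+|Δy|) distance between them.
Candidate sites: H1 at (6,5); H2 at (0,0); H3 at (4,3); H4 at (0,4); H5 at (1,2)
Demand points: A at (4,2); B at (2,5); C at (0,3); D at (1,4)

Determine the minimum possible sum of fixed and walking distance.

16

Open {H3, H4}: assign each demand point to its cheapest open site.
  A→H3 1, B→H4 3, C→H4 1, D→H4 1
  walking distance 6, fixed 10 → total 16.
Compare {H3}: walking distance 13 + fixed 4 = 17.
Compare {H4}: walking distance 11 + fixed 6 = 17.
Compare {H5}: walking distance 11 + fixed 7 = 18.
All other subsets cost ≥ 17. Minimum total cost: 16.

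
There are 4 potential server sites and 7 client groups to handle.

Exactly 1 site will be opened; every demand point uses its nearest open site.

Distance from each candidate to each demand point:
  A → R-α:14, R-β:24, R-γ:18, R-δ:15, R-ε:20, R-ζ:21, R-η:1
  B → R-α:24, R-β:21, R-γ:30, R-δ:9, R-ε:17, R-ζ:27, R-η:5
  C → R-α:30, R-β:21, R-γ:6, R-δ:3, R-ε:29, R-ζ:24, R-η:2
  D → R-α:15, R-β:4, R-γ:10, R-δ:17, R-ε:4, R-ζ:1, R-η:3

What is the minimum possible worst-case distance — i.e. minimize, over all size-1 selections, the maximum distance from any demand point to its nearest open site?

Open {D}.
  Farthest demand point is R-δ at distance 17 (to D); all others are ≤ 17.
With {A} the worst case is 24.
With {B} the worst case is 30.
No size-1 selection achieves below 17.

17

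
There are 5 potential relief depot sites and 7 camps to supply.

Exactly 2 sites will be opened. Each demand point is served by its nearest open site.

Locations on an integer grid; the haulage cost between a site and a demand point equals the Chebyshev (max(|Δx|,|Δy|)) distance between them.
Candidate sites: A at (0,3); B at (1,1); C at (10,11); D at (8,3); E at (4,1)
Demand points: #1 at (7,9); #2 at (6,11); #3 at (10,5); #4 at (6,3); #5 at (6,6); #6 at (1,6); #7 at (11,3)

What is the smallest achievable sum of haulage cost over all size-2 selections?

24

Open {C, D}.
  #1→C 3, #2→C 4, #3→D 2, #4→D 2, #5→D 3, #6→D 7, #7→D 3  ⇒ total 24.
Compare {A, D}: total 27.
Compare {B, D}: total 29.
No size-2 selection does better; minimum is 24.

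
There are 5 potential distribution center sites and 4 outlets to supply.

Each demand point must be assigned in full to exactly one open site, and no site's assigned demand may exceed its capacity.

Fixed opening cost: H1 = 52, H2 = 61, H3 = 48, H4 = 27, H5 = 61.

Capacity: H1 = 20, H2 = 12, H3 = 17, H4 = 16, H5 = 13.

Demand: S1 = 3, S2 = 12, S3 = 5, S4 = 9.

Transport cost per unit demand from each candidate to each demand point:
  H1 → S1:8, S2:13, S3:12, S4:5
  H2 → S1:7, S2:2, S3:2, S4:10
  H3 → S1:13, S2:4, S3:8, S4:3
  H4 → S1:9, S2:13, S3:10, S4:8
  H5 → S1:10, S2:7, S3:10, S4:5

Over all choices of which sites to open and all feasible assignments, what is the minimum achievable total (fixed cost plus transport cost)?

239

Open {H2, H3}; cheapest assignment that respects the capacities:
  H2 (cap 12, load 12): S2 — cost 12×2 = 24
  H3 (cap 17, load 17): S1, S3, S4 — cost 3×13 + 5×8 + 9×3 = 106
  Shipping 130, fixed 109 → total 239.
  Any other capacity-feasible assignment to {H2, H3} ships for at least 130.
Compare {H2, H3, H4}: its best feasible assignment gives total 254.
Compare {H1, H3}: its best feasible assignment gives total 257.
Every other set of open sites that can feasibly serve all demand totals ≥ 254 even under its best assignment. Minimum: 239.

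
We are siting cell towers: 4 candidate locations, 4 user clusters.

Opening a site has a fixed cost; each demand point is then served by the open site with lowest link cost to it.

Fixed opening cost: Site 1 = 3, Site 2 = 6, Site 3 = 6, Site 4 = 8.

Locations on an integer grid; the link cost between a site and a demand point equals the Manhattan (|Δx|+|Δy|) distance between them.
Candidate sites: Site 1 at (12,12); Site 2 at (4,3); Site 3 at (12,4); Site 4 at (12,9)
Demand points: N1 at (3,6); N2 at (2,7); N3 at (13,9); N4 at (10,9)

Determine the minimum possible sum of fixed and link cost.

27

Open {Site 2, Site 4}: assign each demand point to its cheapest open site.
  N1→Site 2 4, N2→Site 2 6, N3→Site 4 1, N4→Site 4 2
  link cost 13, fixed 14 → total 27.
Compare {Site 1, Site 2}: link cost 19 + fixed 9 = 28.
Compare {Site 1, Site 2, Site 4}: link cost 13 + fixed 17 = 30.
Compare {Site 2, Site 3, Site 4}: link cost 13 + fixed 20 = 33.
All other subsets cost ≥ 28. Minimum total cost: 27.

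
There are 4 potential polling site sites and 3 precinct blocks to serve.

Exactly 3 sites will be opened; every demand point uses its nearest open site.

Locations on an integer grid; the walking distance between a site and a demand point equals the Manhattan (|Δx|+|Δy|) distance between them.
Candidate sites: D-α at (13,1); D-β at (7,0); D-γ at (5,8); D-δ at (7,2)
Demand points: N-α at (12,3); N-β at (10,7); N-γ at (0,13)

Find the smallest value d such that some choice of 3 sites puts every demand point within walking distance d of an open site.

Open {D-α, D-β, D-γ}.
  Farthest demand point is N-γ at walking distance 10 (to D-γ); all others are ≤ 10.
With {D-α, D-γ, D-δ} the worst case is 10.
With {D-β, D-γ, D-δ} the worst case is 10.
No size-3 selection achieves below 10.

10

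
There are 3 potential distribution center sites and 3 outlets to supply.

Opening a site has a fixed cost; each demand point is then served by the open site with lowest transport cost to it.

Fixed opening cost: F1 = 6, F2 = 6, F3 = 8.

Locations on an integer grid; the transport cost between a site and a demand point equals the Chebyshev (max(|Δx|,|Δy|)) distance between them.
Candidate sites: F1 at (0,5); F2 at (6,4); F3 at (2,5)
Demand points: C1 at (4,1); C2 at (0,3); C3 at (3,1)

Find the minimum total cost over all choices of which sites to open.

16

Open {F1}: assign each demand point to its cheapest open site.
  C1→F1 4, C2→F1 2, C3→F1 4
  transport cost 10, fixed 6 → total 16.
Compare {F2}: transport cost 12 + fixed 6 = 18.
Compare {F3}: transport cost 10 + fixed 8 = 18.
Compare {F1, F2}: transport cost 8 + fixed 12 = 20.
All other subsets cost ≥ 18. Minimum total cost: 16.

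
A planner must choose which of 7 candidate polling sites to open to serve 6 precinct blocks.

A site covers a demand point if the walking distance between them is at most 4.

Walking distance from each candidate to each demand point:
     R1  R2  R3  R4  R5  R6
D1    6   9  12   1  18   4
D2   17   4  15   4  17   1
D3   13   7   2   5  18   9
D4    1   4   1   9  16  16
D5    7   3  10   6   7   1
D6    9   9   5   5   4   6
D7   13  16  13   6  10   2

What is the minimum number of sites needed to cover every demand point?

Coverage sets (demand points within 4 of each site):
  D1: {R4, R6}
  D2: {R2, R4, R6}
  D3: {R3}
  D4: {R1, R2, R3}
  D5: {R2, R6}
  D6: {R5}
  D7: {R6}
No 2 sites suffice: every size-2 union leaves at least one demand point uncovered.
But {D1, D4, D6} covers everything, so the minimum is 3.

3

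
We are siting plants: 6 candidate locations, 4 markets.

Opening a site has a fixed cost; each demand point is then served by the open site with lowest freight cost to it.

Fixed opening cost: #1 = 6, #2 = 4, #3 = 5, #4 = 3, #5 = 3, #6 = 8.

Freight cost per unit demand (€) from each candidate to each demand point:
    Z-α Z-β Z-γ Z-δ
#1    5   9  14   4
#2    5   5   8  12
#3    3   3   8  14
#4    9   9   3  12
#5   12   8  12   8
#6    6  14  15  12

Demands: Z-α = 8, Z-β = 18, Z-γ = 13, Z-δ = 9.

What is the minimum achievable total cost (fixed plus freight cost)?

Open {#1, #3, #4}: assign each demand point to its cheapest open site.
  Z-α→#3 8×3=24, Z-β→#3 18×3=54, Z-γ→#4 13×3=39, Z-δ→#1 9×4=36
  freight cost 153, fixed 14 → total 167.
Compare {#1, #3, #4, #5}: freight cost 153 + fixed 17 = 170.
Compare {#1, #2, #3, #4}: freight cost 153 + fixed 18 = 171.
Compare {#1, #2, #3, #4, #5}: freight cost 153 + fixed 21 = 174.
All other subsets cost ≥ 170. Minimum total cost: 167.

167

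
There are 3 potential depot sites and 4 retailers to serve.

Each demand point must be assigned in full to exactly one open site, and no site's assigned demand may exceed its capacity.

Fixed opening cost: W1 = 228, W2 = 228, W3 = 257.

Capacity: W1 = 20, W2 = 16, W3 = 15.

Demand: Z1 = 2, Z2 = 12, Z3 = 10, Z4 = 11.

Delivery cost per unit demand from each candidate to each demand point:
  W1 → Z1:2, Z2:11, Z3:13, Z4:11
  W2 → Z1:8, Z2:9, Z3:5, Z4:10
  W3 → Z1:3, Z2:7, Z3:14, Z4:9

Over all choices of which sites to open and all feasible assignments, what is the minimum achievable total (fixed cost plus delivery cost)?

Open {W1, W2, W3}; cheapest assignment that respects the capacities:
  W1 (cap 20, load 13): Z1, Z4 — cost 2×2 + 11×11 = 125
  W2 (cap 16, load 10): Z3 — cost 10×5 = 50
  W3 (cap 15, load 12): Z2 — cost 12×7 = 84
  Shipping 259, fixed 713 → total 972.
  Any other capacity-feasible assignment to {W1, W2, W3} ships for at least 259.
Total demand is 35; every other set of sites either has combined capacity below 35 or cannot fit the demands without splitting one across sites, so {W1, W2, W3} is the only feasible choice of open sites. Minimum: 972.

972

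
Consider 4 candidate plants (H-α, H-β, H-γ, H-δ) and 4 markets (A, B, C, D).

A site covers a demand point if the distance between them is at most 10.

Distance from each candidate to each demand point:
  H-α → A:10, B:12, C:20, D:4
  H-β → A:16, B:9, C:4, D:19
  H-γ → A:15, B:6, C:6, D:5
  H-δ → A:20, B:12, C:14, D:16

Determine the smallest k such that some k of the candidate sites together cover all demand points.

2

Coverage sets (demand points within 10 of each site):
  H-α: {A, D}
  H-β: {B, C}
  H-γ: {B, C, D}
  H-δ: {}
No single site covers all 4 demand points.
But {H-α, H-β} covers everything, so the minimum is 2.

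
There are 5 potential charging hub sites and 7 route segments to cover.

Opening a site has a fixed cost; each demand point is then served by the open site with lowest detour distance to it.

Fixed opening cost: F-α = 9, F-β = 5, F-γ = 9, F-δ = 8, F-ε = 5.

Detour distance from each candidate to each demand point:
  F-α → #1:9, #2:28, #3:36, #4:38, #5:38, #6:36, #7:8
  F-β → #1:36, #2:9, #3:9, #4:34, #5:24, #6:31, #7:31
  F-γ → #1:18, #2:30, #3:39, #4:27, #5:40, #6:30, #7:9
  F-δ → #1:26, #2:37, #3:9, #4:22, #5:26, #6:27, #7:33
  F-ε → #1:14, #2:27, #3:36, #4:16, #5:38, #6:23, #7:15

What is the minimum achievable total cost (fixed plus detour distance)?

Open {F-α, F-β, F-ε}: assign each demand point to its cheapest open site.
  #1→F-α 9, #2→F-β 9, #3→F-β 9, #4→F-ε 16, #5→F-β 24, #6→F-ε 23, #7→F-α 8
  detour distance 98, fixed 19 → total 117.
Compare {F-β, F-ε}: detour distance 110 + fixed 10 = 120.
Compare {F-β, F-γ, F-ε}: detour distance 104 + fixed 19 = 123.
Compare {F-α, F-β, F-δ, F-ε}: detour distance 98 + fixed 27 = 125.
All other subsets cost ≥ 120. Minimum total cost: 117.

117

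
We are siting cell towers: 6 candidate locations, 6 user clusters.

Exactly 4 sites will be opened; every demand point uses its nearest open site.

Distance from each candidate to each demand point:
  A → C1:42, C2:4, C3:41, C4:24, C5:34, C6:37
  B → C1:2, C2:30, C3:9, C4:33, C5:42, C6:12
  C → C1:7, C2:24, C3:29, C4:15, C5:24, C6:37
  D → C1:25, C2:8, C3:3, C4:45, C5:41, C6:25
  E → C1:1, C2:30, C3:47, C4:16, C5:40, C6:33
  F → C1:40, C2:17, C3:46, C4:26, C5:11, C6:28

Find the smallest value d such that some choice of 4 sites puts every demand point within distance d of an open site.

Open {A, B, C, F}.
  Farthest demand point is C4 at distance 15 (to C); all others are ≤ 15.
With {B, C, D, F} the worst case is 15.
With {A, B, E, F} the worst case is 16.
No size-4 selection achieves below 15.

15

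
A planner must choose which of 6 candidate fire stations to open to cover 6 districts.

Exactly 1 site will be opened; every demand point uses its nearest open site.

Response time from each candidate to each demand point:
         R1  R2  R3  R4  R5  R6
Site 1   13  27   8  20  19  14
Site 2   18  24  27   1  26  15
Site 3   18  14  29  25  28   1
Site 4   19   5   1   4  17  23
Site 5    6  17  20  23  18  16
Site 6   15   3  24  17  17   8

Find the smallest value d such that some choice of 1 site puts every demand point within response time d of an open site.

23

Open {Site 4}.
  Farthest demand point is R6 at response time 23 (to Site 4); all others are ≤ 23.
With {Site 5} the worst case is 23.
With {Site 6} the worst case is 24.
No size-1 selection achieves below 23.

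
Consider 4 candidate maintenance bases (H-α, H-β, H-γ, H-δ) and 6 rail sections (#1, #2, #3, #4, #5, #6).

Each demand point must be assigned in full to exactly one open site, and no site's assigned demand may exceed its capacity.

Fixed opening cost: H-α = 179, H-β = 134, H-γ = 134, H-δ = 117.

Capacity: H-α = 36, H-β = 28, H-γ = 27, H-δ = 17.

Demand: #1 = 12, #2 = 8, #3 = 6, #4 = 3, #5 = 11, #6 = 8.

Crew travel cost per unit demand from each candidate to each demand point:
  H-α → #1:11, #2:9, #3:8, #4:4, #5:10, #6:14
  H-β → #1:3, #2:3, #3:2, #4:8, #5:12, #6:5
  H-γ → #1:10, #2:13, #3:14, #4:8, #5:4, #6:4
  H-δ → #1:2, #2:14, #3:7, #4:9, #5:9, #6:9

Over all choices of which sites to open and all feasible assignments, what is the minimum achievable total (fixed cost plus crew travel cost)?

Open {H-β, H-γ}; cheapest assignment that respects the capacities:
  H-β (cap 28, load 26): #1, #2, #3 — cost 12×3 + 8×3 + 6×2 = 72
  H-γ (cap 27, load 22): #4, #5, #6 — cost 3×8 + 11×4 + 8×4 = 100
  Shipping 172, fixed 268 → total 440.
  Any other capacity-feasible assignment to {H-β, H-γ} ships for at least 172.
Compare {H-β, H-γ, H-δ}: its best feasible assignment gives total 545.
Compare {H-α, H-β}: its best feasible assignment gives total 583.
Every other set of open sites that can feasibly serve all demand totals ≥ 545 even under its best assignment. Minimum: 440.

440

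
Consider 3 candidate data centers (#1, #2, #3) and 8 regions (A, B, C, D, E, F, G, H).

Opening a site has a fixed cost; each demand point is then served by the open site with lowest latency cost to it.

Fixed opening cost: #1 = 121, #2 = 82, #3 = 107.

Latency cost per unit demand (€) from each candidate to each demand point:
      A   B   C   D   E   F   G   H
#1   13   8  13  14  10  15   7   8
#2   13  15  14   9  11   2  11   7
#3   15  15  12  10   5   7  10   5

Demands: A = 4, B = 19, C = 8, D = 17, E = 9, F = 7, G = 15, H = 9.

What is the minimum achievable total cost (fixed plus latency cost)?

936

Open {#1, #2}: assign each demand point to its cheapest open site.
  A→#1 4×13=52, B→#1 19×8=152, C→#1 8×13=104, D→#2 17×9=153, E→#1 9×10=90, F→#2 7×2=14, G→#1 15×7=105, H→#2 9×7=63
  latency cost 733, fixed 203 → total 936.
Compare {#1, #3}: latency cost 714 + fixed 228 = 942.
Compare {#1, #2, #3}: latency cost 662 + fixed 310 = 972.
Compare {#3}: latency cost 900 + fixed 107 = 1007.
All other subsets cost ≥ 942. Minimum total cost: 936.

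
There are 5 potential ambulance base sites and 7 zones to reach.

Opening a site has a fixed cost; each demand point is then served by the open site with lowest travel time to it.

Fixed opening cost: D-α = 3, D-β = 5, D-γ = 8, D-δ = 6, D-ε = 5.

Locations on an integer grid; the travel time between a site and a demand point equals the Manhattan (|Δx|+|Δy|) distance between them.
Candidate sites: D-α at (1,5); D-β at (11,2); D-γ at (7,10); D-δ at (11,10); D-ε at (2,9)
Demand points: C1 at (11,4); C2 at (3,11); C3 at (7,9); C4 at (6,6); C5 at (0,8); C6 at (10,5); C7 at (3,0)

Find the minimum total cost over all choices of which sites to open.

Open {D-α, D-β, D-ε}: assign each demand point to its cheapest open site.
  C1→D-β 2, C2→D-ε 3, C3→D-ε 5, C4→D-α 6, C5→D-ε 3, C6→D-β 4, C7→D-α 7
  travel time 30, fixed 13 → total 43.
Compare {D-β, D-ε}: travel time 34 + fixed 10 = 44.
Compare {D-α, D-β, D-γ}: travel time 28 + fixed 16 = 44.
Compare {D-β, D-γ, D-ε}: travel time 28 + fixed 18 = 46.
All other subsets cost ≥ 44. Minimum total cost: 43.

43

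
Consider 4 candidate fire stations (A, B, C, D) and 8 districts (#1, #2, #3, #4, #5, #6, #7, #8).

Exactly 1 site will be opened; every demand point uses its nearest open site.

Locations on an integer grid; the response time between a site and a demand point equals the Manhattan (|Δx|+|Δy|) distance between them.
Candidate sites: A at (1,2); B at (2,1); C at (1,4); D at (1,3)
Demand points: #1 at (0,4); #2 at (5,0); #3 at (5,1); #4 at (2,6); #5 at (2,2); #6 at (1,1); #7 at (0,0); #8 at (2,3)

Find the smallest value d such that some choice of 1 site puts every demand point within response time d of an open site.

Open {B}.
  Farthest demand point is #1 at response time 5 (to B); all others are ≤ 5.
With {A} the worst case is 6.
With {D} the worst case is 7.
No size-1 selection achieves below 5.

5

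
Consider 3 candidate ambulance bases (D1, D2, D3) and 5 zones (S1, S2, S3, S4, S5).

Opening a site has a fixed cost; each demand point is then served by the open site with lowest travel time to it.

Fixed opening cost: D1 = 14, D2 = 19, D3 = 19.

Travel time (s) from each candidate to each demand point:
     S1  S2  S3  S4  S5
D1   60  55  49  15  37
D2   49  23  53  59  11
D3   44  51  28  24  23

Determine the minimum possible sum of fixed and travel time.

168

Open {D2, D3}: assign each demand point to its cheapest open site.
  S1→D3 44, S2→D2 23, S3→D3 28, S4→D3 24, S5→D2 11
  travel time 130, fixed 38 → total 168.
Compare {D1, D2, D3}: travel time 121 + fixed 52 = 173.
Compare {D1, D2}: travel time 147 + fixed 33 = 180.
Compare {D3}: travel time 170 + fixed 19 = 189.
All other subsets cost ≥ 173. Minimum total cost: 168.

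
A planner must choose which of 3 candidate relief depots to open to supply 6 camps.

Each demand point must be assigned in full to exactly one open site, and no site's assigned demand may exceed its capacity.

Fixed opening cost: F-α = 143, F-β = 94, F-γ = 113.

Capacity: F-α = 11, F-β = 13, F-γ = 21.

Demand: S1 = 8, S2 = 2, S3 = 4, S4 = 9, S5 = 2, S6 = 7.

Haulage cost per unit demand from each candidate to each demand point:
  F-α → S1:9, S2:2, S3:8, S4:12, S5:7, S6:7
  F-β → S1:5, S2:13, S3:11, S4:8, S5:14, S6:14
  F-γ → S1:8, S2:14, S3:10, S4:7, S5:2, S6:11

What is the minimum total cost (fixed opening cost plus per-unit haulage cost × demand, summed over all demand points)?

463

Open {F-β, F-γ}; cheapest assignment that respects the capacities:
  F-β (cap 13, load 12): S1, S3 — cost 8×5 + 4×11 = 84
  F-γ (cap 21, load 20): S2, S4, S5, S6 — cost 2×14 + 9×7 + 2×2 + 7×11 = 172
  Shipping 256, fixed 207 → total 463.
  Any other capacity-feasible assignment to {F-β, F-γ} ships for at least 256.
Compare {F-α, F-γ}: its best feasible assignment gives total 490.
Compare {F-α, F-β, F-γ}: its best feasible assignment gives total 550.
Every other set of open sites that can feasibly serve all demand totals ≥ 490 even under its best assignment. Minimum: 463.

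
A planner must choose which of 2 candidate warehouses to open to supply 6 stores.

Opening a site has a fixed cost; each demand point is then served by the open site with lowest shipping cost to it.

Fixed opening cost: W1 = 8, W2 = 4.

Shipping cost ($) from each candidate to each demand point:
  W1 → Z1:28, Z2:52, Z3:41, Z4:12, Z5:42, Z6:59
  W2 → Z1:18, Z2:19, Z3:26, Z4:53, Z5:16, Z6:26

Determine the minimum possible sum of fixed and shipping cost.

Open {W1, W2}: assign each demand point to its cheapest open site.
  Z1→W2 18, Z2→W2 19, Z3→W2 26, Z4→W1 12, Z5→W2 16, Z6→W2 26
  shipping cost 117, fixed 12 → total 129.
Compare {W2}: shipping cost 158 + fixed 4 = 162.
Compare {W1}: shipping cost 234 + fixed 8 = 242.

129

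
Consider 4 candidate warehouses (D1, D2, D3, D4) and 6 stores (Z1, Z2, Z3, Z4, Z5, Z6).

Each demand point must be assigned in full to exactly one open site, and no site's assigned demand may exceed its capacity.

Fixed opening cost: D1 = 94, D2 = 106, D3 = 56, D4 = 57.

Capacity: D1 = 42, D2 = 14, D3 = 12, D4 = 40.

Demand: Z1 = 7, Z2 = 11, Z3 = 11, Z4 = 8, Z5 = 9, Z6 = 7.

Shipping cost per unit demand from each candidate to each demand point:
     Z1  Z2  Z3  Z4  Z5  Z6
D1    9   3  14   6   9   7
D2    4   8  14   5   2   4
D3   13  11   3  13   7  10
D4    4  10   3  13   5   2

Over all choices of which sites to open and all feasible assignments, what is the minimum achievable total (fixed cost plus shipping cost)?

Open {D1, D4}; cheapest assignment that respects the capacities:
  D1 (cap 42, load 19): Z2, Z4 — cost 11×3 + 8×6 = 81
  D4 (cap 40, load 34): Z1, Z3, Z5, Z6 — cost 7×4 + 11×3 + 9×5 + 7×2 = 120
  Shipping 201, fixed 151 → total 352.
  Any other capacity-feasible assignment to {D1, D4} ships for at least 201.
Compare {D1, D3, D4}: its best feasible assignment gives total 408.
Compare {D1, D2, D4}: its best feasible assignment gives total 431.
Every other set of open sites that can feasibly serve all demand totals ≥ 408 even under its best assignment. Minimum: 352.

352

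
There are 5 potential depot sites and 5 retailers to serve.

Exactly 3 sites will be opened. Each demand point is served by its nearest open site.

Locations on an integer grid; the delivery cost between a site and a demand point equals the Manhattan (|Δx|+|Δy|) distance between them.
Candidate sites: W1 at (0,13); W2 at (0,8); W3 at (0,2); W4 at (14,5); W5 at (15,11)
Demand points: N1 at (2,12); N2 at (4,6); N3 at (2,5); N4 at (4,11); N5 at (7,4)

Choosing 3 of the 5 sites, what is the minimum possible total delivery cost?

Open {W1, W2, W4}.
  N1→W1 3, N2→W2 6, N3→W2 5, N4→W1 6, N5→W4 8  ⇒ total 28.
Compare {W1, W2, W3}: total 29.
Compare {W1, W3, W4}: total 30.
No size-3 selection does better; minimum is 28.

28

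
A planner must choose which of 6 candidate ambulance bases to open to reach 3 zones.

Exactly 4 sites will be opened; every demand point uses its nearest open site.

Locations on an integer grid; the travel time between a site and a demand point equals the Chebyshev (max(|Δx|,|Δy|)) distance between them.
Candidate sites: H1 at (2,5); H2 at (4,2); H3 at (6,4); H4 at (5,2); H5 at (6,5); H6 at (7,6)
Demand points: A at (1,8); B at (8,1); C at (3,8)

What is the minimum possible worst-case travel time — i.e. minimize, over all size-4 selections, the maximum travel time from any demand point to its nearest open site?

3

Open {H1, H2, H3, H4}.
  Farthest demand point is A at travel time 3 (to H1); all others are ≤ 3.
With {H1, H2, H3, H5} the worst case is 3.
With {H1, H2, H3, H6} the worst case is 3.
No size-4 selection achieves below 3.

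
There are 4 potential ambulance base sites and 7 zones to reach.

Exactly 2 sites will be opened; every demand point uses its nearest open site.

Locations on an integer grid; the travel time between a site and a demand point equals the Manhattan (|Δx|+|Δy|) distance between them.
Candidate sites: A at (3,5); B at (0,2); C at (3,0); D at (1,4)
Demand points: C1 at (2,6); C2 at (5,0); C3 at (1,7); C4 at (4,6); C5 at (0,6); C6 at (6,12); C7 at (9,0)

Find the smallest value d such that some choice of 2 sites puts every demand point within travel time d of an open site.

Open {A, C}.
  Farthest demand point is C6 at travel time 10 (to A); all others are ≤ 10.
With {A, B} the worst case is 11.
With {A, D} the worst case is 11.
No size-2 selection achieves below 10.

10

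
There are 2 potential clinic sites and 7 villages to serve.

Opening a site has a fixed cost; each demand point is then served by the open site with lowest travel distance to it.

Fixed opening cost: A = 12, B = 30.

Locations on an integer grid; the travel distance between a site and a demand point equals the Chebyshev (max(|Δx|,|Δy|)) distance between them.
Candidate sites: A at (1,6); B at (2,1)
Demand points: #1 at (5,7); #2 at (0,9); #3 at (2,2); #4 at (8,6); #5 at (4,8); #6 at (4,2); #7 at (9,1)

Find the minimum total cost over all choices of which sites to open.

45

Open {A}: assign each demand point to its cheapest open site.
  #1→A 4, #2→A 3, #3→A 4, #4→A 7, #5→A 3, #6→A 4, #7→A 8
  travel distance 33, fixed 12 → total 45.
Compare {B}: travel distance 37 + fixed 30 = 67.
Compare {A, B}: travel distance 26 + fixed 42 = 68.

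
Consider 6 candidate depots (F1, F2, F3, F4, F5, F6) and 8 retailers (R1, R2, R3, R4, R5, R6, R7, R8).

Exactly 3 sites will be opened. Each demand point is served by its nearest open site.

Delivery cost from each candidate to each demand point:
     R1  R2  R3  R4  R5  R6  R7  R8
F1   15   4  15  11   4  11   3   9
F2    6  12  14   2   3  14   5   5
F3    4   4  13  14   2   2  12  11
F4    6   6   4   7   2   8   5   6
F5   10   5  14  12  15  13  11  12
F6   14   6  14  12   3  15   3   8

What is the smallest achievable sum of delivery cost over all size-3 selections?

28

Open {F2, F3, F4}.
  R1→F3 4, R2→F3 4, R3→F4 4, R4→F2 2, R5→F3 2, R6→F3 2, R7→F2 5, R8→F2 5  ⇒ total 28.
Compare {F1, F3, F4}: total 32.
Compare {F3, F4, F6}: total 32.
No size-3 selection does better; minimum is 28.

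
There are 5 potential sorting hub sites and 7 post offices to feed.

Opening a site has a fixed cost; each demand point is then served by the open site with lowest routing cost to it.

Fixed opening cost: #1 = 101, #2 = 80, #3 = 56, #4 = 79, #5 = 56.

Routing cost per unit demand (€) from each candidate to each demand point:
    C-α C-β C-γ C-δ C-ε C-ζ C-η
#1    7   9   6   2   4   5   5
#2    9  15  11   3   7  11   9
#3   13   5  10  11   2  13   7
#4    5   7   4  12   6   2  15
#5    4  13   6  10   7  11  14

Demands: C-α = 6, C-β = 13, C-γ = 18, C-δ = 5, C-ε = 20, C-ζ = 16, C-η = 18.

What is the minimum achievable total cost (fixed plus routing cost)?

Open {#3, #4}: assign each demand point to its cheapest open site.
  C-α→#4 6×5=30, C-β→#3 13×5=65, C-γ→#4 18×4=72, C-δ→#3 5×11=55, C-ε→#3 20×2=40, C-ζ→#4 16×2=32, C-η→#3 18×7=126
  routing cost 420, fixed 135 → total 555.
Compare {#1, #3, #4}: routing cost 339 + fixed 236 = 575.
Compare {#1, #4}: routing cost 405 + fixed 180 = 585.
Compare {#1, #3}: routing cost 435 + fixed 157 = 592.
All other subsets cost ≥ 575. Minimum total cost: 555.

555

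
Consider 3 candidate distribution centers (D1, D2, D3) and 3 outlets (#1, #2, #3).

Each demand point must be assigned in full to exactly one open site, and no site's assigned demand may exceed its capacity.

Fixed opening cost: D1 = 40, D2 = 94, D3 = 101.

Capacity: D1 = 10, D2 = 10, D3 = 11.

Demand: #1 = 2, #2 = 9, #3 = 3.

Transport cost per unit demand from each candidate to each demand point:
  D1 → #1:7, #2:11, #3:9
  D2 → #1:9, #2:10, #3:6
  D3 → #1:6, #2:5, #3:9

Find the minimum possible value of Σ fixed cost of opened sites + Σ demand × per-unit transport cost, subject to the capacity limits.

Open {D1, D3}; cheapest assignment that respects the capacities:
  D1 (cap 10, load 3): #3 — cost 3×9 = 27
  D3 (cap 11, load 11): #1, #2 — cost 2×6 + 9×5 = 57
  Shipping 84, fixed 141 → total 225.
  Any other capacity-feasible assignment to {D1, D3} ships for at least 84.
Compare {D1, D2}: its best feasible assignment gives total 265.
Compare {D2, D3}: its best feasible assignment gives total 270.
Every other set of open sites that can feasibly serve all demand totals ≥ 265 even under its best assignment. Minimum: 225.

225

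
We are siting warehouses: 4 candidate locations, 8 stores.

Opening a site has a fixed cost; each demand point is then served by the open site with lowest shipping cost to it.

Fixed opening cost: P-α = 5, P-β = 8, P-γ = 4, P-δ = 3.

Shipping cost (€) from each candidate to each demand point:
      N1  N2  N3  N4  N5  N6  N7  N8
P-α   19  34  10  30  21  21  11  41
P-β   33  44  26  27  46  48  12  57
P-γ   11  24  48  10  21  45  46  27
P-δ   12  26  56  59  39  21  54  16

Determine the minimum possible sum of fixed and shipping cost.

Open {P-α, P-γ, P-δ}: assign each demand point to its cheapest open site.
  N1→P-γ 11, N2→P-γ 24, N3→P-α 10, N4→P-γ 10, N5→P-α 21, N6→P-α 21, N7→P-α 11, N8→P-δ 16
  shipping cost 124, fixed 12 → total 136.
Compare {P-α, P-γ}: shipping cost 135 + fixed 9 = 144.
Compare {P-α, P-β, P-γ, P-δ}: shipping cost 124 + fixed 20 = 144.
Compare {P-α, P-β, P-γ}: shipping cost 135 + fixed 17 = 152.
All other subsets cost ≥ 144. Minimum total cost: 136.

136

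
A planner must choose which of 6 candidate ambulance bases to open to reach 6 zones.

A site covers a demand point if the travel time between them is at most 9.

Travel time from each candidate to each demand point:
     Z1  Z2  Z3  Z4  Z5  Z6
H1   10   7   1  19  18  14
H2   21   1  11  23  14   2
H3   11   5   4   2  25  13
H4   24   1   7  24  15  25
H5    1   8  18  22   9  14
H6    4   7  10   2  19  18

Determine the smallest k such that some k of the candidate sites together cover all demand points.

Coverage sets (demand points within 9 of each site):
  H1: {Z2, Z3}
  H2: {Z2, Z6}
  H3: {Z2, Z3, Z4}
  H4: {Z2, Z3}
  H5: {Z1, Z2, Z5}
  H6: {Z1, Z2, Z4}
No 2 sites suffice: every size-2 union leaves at least one demand point uncovered.
But {H2, H3, H5} covers everything, so the minimum is 3.

3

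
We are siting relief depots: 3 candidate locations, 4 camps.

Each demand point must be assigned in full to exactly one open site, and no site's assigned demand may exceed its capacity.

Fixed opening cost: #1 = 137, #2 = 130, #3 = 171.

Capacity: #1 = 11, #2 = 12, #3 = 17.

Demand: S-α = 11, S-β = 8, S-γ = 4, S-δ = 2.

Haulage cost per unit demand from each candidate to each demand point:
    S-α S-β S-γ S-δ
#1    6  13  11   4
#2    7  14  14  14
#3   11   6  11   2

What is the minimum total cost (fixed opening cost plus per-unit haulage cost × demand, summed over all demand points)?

Open {#1, #3}; cheapest assignment that respects the capacities:
  #1 (cap 11, load 11): S-α — cost 11×6 = 66
  #3 (cap 17, load 14): S-β, S-γ, S-δ — cost 8×6 + 4×11 + 2×2 = 96
  Shipping 162, fixed 308 → total 470.
  Any other capacity-feasible assignment to {#1, #3} ships for at least 162.
Compare {#2, #3}: its best feasible assignment gives total 474.
Compare {#1, #2, #3}: its best feasible assignment gives total 600.
Every other set of open sites that can feasibly serve all demand totals ≥ 474 even under its best assignment. Minimum: 470.

470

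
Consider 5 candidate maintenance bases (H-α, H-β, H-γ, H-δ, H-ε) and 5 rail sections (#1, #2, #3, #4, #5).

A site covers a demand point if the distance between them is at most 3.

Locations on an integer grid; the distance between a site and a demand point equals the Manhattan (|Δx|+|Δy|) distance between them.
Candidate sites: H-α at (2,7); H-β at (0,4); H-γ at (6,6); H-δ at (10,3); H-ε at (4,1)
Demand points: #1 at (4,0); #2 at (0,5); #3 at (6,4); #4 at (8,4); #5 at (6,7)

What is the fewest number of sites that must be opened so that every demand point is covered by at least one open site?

Coverage sets (demand points within 3 of each site):
  H-α: {}
  H-β: {#2}
  H-γ: {#3, #5}
  H-δ: {#4}
  H-ε: {#1}
No 3 sites suffice: every size-3 union leaves at least one demand point uncovered.
But {H-β, H-γ, H-δ, H-ε} covers everything, so the minimum is 4.

4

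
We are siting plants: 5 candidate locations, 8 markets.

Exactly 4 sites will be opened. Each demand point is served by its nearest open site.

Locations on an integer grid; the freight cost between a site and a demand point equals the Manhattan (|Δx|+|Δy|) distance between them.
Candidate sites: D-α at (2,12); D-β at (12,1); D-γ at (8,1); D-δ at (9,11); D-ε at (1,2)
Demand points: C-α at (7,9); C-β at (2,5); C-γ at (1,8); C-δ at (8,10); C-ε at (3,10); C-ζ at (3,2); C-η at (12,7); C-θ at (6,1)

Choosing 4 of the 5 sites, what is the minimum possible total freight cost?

Open {D-α, D-γ, D-δ, D-ε}.
  C-α→D-δ 4, C-β→D-ε 4, C-γ→D-α 5, C-δ→D-δ 2, C-ε→D-α 3, C-ζ→D-ε 2, C-η→D-δ 7, C-θ→D-γ 2  ⇒ total 29.
Compare {D-α, D-β, D-δ, D-ε}: total 32.
Compare {D-β, D-γ, D-δ, D-ε}: total 33.
No size-4 selection does better; minimum is 29.

29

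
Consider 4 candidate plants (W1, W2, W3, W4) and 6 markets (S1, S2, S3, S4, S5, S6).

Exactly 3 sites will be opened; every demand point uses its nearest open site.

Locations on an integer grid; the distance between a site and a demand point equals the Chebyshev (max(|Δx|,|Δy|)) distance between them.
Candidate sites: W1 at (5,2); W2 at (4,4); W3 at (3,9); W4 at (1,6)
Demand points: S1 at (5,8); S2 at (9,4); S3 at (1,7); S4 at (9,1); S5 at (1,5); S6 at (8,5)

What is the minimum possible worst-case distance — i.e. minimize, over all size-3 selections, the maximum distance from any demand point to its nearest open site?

Open {W1, W2, W3}.
  Farthest demand point is S2 at distance 4 (to W1); all others are ≤ 4.
With {W1, W2, W4} the worst case is 4.
With {W1, W3, W4} the worst case is 4.
No size-3 selection achieves below 4.

4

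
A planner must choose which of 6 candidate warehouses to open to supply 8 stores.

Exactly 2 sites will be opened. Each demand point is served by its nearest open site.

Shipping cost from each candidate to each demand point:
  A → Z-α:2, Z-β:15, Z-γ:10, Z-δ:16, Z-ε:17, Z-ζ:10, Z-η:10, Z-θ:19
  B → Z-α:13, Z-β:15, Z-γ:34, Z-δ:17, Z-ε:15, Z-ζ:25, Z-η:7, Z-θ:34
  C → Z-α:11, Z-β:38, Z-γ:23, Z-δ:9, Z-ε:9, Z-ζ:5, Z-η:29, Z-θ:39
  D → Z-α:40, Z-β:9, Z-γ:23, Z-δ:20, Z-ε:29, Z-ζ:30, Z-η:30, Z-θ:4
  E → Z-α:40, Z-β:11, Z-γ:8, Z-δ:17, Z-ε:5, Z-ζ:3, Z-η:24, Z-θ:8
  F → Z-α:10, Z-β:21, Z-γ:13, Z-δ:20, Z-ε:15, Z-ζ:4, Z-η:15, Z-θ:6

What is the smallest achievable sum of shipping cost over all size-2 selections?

Open {A, E}.
  Z-α→A 2, Z-β→E 11, Z-γ→E 8, Z-δ→A 16, Z-ε→E 5, Z-ζ→E 3, Z-η→A 10, Z-θ→E 8  ⇒ total 63.
Compare {B, E}: total 72.
Compare {E, F}: total 75.
No size-2 selection does better; minimum is 63.

63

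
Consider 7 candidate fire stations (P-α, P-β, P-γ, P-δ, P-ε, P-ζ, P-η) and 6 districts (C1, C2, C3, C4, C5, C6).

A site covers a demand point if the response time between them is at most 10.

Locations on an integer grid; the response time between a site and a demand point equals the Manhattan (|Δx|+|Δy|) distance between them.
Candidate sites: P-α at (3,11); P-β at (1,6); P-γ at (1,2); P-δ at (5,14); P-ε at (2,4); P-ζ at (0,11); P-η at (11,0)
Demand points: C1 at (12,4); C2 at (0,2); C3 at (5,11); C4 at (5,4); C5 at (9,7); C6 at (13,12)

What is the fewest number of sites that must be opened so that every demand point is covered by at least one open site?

2

Coverage sets (demand points within 10 of each site):
  P-α: {C3, C4, C5}
  P-β: {C2, C3, C4, C5}
  P-γ: {C2, C4}
  P-δ: {C3, C4, C6}
  P-ε: {C1, C2, C3, C4, C5}
  P-ζ: {C2, C3}
  P-η: {C1, C4, C5}
No single site covers all 6 demand points.
But {P-δ, P-ε} covers everything, so the minimum is 2.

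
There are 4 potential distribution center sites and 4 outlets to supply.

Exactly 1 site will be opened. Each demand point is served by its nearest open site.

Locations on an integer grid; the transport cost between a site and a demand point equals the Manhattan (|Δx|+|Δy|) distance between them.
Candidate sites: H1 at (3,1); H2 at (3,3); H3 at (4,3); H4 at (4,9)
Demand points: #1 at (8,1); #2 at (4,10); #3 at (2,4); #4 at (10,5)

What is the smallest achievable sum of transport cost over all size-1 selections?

Open {H3}.
  #1→H3 6, #2→H3 7, #3→H3 3, #4→H3 8  ⇒ total 24.
Compare {H2}: total 26.
Compare {H1}: total 30.
No size-1 selection does better; minimum is 24.

24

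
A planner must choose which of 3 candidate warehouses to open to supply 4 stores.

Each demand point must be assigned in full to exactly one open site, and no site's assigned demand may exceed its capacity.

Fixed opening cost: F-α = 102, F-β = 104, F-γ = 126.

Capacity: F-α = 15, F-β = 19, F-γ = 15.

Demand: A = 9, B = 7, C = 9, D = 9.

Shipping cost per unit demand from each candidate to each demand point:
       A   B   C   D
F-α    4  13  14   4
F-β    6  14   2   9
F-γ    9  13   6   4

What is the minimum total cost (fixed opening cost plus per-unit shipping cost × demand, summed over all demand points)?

520

Open {F-α, F-β, F-γ}; cheapest assignment that respects the capacities:
  F-α (cap 15, load 9): A — cost 9×4 = 36
  F-β (cap 19, load 16): B, C — cost 7×14 + 9×2 = 116
  F-γ (cap 15, load 9): D — cost 9×4 = 36
  Shipping 188, fixed 332 → total 520.
  Any other capacity-feasible assignment to {F-α, F-β, F-γ} ships for at least 188.
Total demand is 34; every other set of sites either has combined capacity below 34 or cannot fit the demands without splitting one across sites, so {F-α, F-β, F-γ} is the only feasible choice of open sites. Minimum: 520.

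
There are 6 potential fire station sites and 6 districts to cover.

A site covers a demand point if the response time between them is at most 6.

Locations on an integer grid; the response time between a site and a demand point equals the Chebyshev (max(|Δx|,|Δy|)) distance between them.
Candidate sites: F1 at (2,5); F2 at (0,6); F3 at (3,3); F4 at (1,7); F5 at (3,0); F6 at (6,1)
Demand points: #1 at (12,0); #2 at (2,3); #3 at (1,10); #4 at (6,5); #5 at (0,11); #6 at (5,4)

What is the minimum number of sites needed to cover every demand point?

Coverage sets (demand points within 6 of each site):
  F1: {#2, #3, #4, #5, #6}
  F2: {#2, #3, #4, #5, #6}
  F3: {#2, #4, #6}
  F4: {#2, #3, #4, #5, #6}
  F5: {#2, #4, #6}
  F6: {#1, #2, #4, #6}
No single site covers all 6 demand points.
But {F1, F6} covers everything, so the minimum is 2.

2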